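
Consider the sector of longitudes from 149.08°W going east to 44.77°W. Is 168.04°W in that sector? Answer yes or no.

No

Band width going east from -149.08° to -44.77°: ((-44.77 − -149.08) mod 360) = 104.31°.
Offset of -168.04° east of the west edge: ((-168.04 − -149.08) mod 360) = 341.04°.
341.04° > 104.31° ⇒ outside.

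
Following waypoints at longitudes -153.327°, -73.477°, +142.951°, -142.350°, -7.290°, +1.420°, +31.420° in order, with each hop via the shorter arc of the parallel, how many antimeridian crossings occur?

Leg 1: -153.327° → -73.477°, shortest Δλ = 79.85° (east) — does not cross 180°.
Leg 2: -73.477° → +142.951°, shortest Δλ = -143.572° (west) — crosses 180°.
Leg 3: +142.951° → -142.350°, shortest Δλ = 74.699° (east) — crosses 180°.
Leg 4: -142.350° → -7.290°, shortest Δλ = 135.06° (east) — does not cross 180°.
Leg 5: -7.290° → +1.420°, shortest Δλ = 8.71° (east) — does not cross 180°.
Leg 6: +1.420° → +31.420°, shortest Δλ = 30.0° (east) — does not cross 180°.
Total crossings: 2.

2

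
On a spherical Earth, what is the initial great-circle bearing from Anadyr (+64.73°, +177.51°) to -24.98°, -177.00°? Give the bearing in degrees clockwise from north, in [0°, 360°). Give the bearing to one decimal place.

Δλ = -177.00 − 177.51 = -354.51°; wrapped into (−180°, 180°]: 5.49°.
θ = atan2( sin Δλ · cos φ₂ , cos φ₁ · sin φ₂ − sin φ₁ · cos φ₂ · cos Δλ )
  = atan2(0.08672, -0.99623) = 175.025° → normalised to [0°, 360°): 175.025°.

175.0°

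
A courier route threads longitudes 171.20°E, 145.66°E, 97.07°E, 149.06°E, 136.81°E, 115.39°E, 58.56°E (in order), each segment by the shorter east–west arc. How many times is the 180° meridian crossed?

Leg 1: +171.20° → +145.66°, shortest Δλ = -25.54° (west) — does not cross 180°.
Leg 2: +145.66° → +97.07°, shortest Δλ = -48.59° (west) — does not cross 180°.
Leg 3: +97.07° → +149.06°, shortest Δλ = 51.99° (east) — does not cross 180°.
Leg 4: +149.06° → +136.81°, shortest Δλ = -12.25° (west) — does not cross 180°.
Leg 5: +136.81° → +115.39°, shortest Δλ = -21.42° (west) — does not cross 180°.
Leg 6: +115.39° → +58.56°, shortest Δλ = -56.83° (west) — does not cross 180°.
Total crossings: 0.

0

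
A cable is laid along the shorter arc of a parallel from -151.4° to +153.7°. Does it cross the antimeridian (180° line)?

Yes

Naïve |153.7 − -151.4| = 305.1° > 180°, so the shorter arc goes the other way round — across 180°.
Signed shortest Δλ = ((153.7 − -151.4 + 180) mod 360) − 180 = -54.9°.
Going west by 54.9° from -151.4° passes through 180° before reaching +153.7°.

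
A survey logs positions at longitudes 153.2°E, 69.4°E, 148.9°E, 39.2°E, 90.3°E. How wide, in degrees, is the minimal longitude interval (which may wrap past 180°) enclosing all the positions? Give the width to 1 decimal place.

Sort the longitudes: +39.2°, +69.4°, +90.3°, +148.9°, +153.2°.
Eastward gaps between consecutive values (wrapping around): 30.2°, 20.9°, 58.6°, 4.3°, 246.0°.
Largest gap = 246.0° ⇒ minimal covering band is its complement: 360° − 246.0° = 114.0°.
Band runs from +39.2° eastward to +153.2°.

114.0°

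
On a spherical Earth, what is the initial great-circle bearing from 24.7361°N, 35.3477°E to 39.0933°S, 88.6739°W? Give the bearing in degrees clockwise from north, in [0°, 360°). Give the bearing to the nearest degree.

239°

Δλ = -88.6739 − 35.3477 = -124.0216°.
θ = atan2( sin Δλ · cos φ₂ , cos φ₁ · sin φ₂ − sin φ₁ · cos φ₂ · cos Δλ )
  = atan2(-0.64327, -0.39102) = -121.294° → normalised to [0°, 360°): 238.706°.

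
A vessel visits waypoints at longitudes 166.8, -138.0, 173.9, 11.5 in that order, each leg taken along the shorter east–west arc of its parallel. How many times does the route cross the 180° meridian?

2

Leg 1: +166.8° → -138.0°, shortest Δλ = 55.2° (east) — crosses 180°.
Leg 2: -138.0° → +173.9°, shortest Δλ = -48.1° (west) — crosses 180°.
Leg 3: +173.9° → +11.5°, shortest Δλ = -162.4° (west) — does not cross 180°.
Total crossings: 2.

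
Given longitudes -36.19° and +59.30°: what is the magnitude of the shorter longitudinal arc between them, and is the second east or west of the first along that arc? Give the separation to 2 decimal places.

Raw difference: 59.30 − -36.19 = 95.49°.
Normalise into (−180°, 180°]: 95.49° stays 95.49°.
Positive ⇒ the second point lies to the east; separation 95.49°.

95.49° east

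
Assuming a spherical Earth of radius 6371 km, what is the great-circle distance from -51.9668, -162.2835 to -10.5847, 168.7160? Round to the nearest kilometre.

5292 km

Δλ = 168.7160 − -162.2835 = 330.9995°; wrapped into (−180°, 180°]: -29.0005°.
Δφ = -10.5847 − -51.9668 = 41.3821°.
a = sin²(Δφ/2) + cos φ₁ · cos φ₂ · sin²(Δλ/2) = 0.162810.
c = 2·atan2(√a, √(1−a)) = 0.83067 rad → d = 6371·c ≈ 5292.20 km.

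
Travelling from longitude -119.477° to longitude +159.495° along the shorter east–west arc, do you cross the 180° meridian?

Yes

Naïve |159.495 − -119.477| = 278.972° > 180°, so the shorter arc goes the other way round — across 180°.
Signed shortest Δλ = ((159.495 − -119.477 + 180) mod 360) − 180 = -81.028°.
Going west by 81.028° from -119.477° passes through 180° before reaching +159.495°.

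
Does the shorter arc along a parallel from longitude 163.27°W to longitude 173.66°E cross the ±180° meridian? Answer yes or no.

Naïve |173.66 − -163.27| = 336.93° > 180°, so the shorter arc goes the other way round — across 180°.
Signed shortest Δλ = ((173.66 − -163.27 + 180) mod 360) − 180 = -23.07°.
Going west by 23.07° from -163.27° passes through 180° before reaching +173.66°.

Yes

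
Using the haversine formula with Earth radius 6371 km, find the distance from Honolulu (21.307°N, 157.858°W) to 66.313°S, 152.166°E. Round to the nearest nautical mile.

5721 nmi

Δλ = 152.166 − -157.858 = 310.024°; wrapped into (−180°, 180°]: -49.976°.
Δφ = -66.313 − 21.307 = -87.620°.
a = sin²(Δφ/2) + cos φ₁ · cos φ₂ · sin²(Δλ/2) = 0.546025.
c = 2·atan2(√a, √(1−a)) = 1.66298 rad → d = 6371·c ≈ 10594.83 km ≈ 5720.75 nmi.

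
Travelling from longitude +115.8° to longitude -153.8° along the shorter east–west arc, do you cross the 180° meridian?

Naïve |-153.8 − 115.8| = 269.6° > 180°, so the shorter arc goes the other way round — across 180°.
Signed shortest Δλ = ((-153.8 − 115.8 + 180) mod 360) − 180 = 90.4°.
Going east by 90.4° from +115.8° passes through 180° before reaching -153.8°.

Yes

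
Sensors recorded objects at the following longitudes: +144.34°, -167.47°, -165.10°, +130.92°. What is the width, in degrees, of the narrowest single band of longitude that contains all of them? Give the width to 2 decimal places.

Sort the longitudes: -167.47°, -165.10°, +130.92°, +144.34°.
Eastward gaps between consecutive values (wrapping around): 2.37°, 296.02°, 13.42°, 48.19°.
Largest gap = 296.02° ⇒ minimal covering band is its complement: 360° − 296.02° = 63.98°.
Band runs from +130.92° eastward to -165.10°, crossing the antimeridian.

63.98°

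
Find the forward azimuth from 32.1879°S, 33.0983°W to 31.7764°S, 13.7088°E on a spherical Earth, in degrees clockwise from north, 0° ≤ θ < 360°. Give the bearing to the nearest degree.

Δλ = 13.7088 − -33.0983 = 46.8071°.
θ = atan2( sin Δλ · cos φ₂ , cos φ₁ · sin φ₂ − sin φ₁ · cos φ₂ · cos Δλ )
  = atan2(0.61978, -0.13571) = 102.351° → normalised to [0°, 360°): 102.351°.

102°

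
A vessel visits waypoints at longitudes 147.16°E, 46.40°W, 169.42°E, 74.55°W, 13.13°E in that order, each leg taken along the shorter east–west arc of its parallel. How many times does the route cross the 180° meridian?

3

Leg 1: +147.16° → -46.40°, shortest Δλ = 166.44° (east) — crosses 180°.
Leg 2: -46.40° → +169.42°, shortest Δλ = -144.18° (west) — crosses 180°.
Leg 3: +169.42° → -74.55°, shortest Δλ = 116.03° (east) — crosses 180°.
Leg 4: -74.55° → +13.13°, shortest Δλ = 87.68° (east) — does not cross 180°.
Total crossings: 3.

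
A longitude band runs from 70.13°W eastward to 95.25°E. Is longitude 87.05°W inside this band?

No

Band width going east from -70.13° to +95.25°: ((95.25 − -70.13) mod 360) = 165.38°.
Offset of -87.05° east of the west edge: ((-87.05 − -70.13) mod 360) = 343.08°.
343.08° > 165.38° ⇒ outside.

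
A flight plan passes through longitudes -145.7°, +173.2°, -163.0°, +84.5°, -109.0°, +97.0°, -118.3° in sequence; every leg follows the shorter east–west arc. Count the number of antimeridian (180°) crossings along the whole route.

Leg 1: -145.7° → +173.2°, shortest Δλ = -41.1° (west) — crosses 180°.
Leg 2: +173.2° → -163.0°, shortest Δλ = 23.8° (east) — crosses 180°.
Leg 3: -163.0° → +84.5°, shortest Δλ = -112.5° (west) — crosses 180°.
Leg 4: +84.5° → -109.0°, shortest Δλ = 166.5° (east) — crosses 180°.
Leg 5: -109.0° → +97.0°, shortest Δλ = -154.0° (west) — crosses 180°.
Leg 6: +97.0° → -118.3°, shortest Δλ = 144.7° (east) — crosses 180°.
Total crossings: 6.

6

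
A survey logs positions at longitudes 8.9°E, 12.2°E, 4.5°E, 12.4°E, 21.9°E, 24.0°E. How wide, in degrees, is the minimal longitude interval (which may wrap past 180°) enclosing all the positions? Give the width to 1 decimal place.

Sort the longitudes: +4.5°, +8.9°, +12.2°, +12.4°, +21.9°, +24.0°.
Eastward gaps between consecutive values (wrapping around): 4.4°, 3.3°, 0.2°, 9.5°, 2.1°, 340.5°.
Largest gap = 340.5° ⇒ minimal covering band is its complement: 360° − 340.5° = 19.5°.
Band runs from +4.5° eastward to +24.0°.

19.5°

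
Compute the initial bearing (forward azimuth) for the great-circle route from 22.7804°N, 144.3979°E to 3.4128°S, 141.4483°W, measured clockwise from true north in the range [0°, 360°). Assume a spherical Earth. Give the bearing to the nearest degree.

99°

Δλ = -141.4483 − 144.3979 = -285.8462°; wrapped into (−180°, 180°]: 74.1538°.
θ = atan2( sin Δλ · cos φ₂ , cos φ₁ · sin φ₂ − sin φ₁ · cos φ₂ · cos Δλ )
  = atan2(0.96029, -0.16043) = 99.484° → normalised to [0°, 360°): 99.484°.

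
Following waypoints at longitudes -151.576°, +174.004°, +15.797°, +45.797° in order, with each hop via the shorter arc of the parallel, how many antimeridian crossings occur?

Leg 1: -151.576° → +174.004°, shortest Δλ = -34.42° (west) — crosses 180°.
Leg 2: +174.004° → +15.797°, shortest Δλ = -158.207° (west) — does not cross 180°.
Leg 3: +15.797° → +45.797°, shortest Δλ = 30.0° (east) — does not cross 180°.
Total crossings: 1.

1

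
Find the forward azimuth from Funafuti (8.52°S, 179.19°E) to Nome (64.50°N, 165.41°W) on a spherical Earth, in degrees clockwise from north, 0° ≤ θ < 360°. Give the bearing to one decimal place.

Δλ = -165.41 − 179.19 = -344.60°; wrapped into (−180°, 180°]: 15.40°.
θ = atan2( sin Δλ · cos φ₂ , cos φ₁ · sin φ₂ − sin φ₁ · cos φ₂ · cos Δλ )
  = atan2(0.11432, 0.95412) = 6.833° → normalised to [0°, 360°): 6.833°.

6.8°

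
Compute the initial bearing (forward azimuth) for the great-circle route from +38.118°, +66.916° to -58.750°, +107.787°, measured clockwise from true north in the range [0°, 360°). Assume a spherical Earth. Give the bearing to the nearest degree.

Δλ = 107.787 − 66.916 = 40.871°.
θ = atan2( sin Δλ · cos φ₂ , cos φ₁ · sin φ₂ − sin φ₁ · cos φ₂ · cos Δλ )
  = atan2(0.33946, -0.91475) = 159.640° → normalised to [0°, 360°): 159.640°.

160°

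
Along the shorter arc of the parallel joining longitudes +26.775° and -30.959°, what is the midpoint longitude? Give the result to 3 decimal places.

Signed shortest Δλ from +26.775° to -30.959° is -57.734°.
Midpoint longitude = +26.775° + (-57.734°)/2 = +26.775° − 28.867° = -2.092°.

-2.092°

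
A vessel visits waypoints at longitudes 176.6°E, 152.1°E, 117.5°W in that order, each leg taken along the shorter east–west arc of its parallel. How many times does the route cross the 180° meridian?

1

Leg 1: +176.6° → +152.1°, shortest Δλ = -24.5° (west) — does not cross 180°.
Leg 2: +152.1° → -117.5°, shortest Δλ = 90.4° (east) — crosses 180°.
Total crossings: 1.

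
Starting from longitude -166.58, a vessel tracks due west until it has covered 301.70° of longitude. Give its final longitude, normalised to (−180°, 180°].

Start at -166.58°; shift −301.70° → -468.28°.
-468.28° lies outside (−180°, 180°]; add 360° → -108.28°.

-108.28°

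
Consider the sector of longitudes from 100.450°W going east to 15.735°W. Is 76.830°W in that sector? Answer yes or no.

Yes

Band width going east from -100.450° to -15.735°: ((-15.735 − -100.450) mod 360) = 84.715°.
Offset of -76.830° east of the west edge: ((-76.830 − -100.450) mod 360) = 23.620°.
23.620° ≤ 84.715° ⇒ inside.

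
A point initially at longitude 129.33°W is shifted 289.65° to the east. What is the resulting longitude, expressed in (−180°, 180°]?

160.32°E

Start at -129.33°; shift +289.65° → +160.32°.
+160.32° already lies in (−180°, 180°].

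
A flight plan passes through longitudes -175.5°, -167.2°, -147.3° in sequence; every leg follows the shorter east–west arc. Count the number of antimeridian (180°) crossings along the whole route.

0

Leg 1: -175.5° → -167.2°, shortest Δλ = 8.3° (east) — does not cross 180°.
Leg 2: -167.2° → -147.3°, shortest Δλ = 19.9° (east) — does not cross 180°.
Total crossings: 0.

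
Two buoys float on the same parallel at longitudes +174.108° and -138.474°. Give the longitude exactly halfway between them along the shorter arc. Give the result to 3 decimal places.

-162.183°

Signed shortest Δλ from +174.108° to -138.474° is +47.418°.
Midpoint longitude = +174.108° + (+47.418°)/2 = +174.108° + 23.709° = +197.817°.
Normalise into (−180°, 180°]: -162.183°.
(The naïve average (+174.108 + -138.474)/2 = 17.817° is on the wrong side of the globe.)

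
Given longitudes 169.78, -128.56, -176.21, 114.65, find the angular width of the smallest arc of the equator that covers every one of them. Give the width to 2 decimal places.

Sort the longitudes: -176.21°, -128.56°, +114.65°, +169.78°.
Eastward gaps between consecutive values (wrapping around): 47.65°, 243.21°, 55.13°, 14.01°.
Largest gap = 243.21° ⇒ minimal covering band is its complement: 360° − 243.21° = 116.79°.
Band runs from +114.65° eastward to -128.56°, crossing the antimeridian.

116.79°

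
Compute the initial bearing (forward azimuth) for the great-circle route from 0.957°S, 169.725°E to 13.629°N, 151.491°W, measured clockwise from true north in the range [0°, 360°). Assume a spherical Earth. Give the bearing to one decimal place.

Δλ = -151.491 − 169.725 = -321.216°; wrapped into (−180°, 180°]: 38.784°.
θ = atan2( sin Δλ · cos φ₂ , cos φ₁ · sin φ₂ − sin φ₁ · cos φ₂ · cos Δλ )
  = atan2(0.60875, 0.24825) = 67.814° → normalised to [0°, 360°): 67.814°.

67.8°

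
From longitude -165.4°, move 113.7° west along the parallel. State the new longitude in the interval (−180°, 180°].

+80.9°

Start at -165.4°; shift −113.7° → -279.1°.
-279.1° lies outside (−180°, 180°]; add 360° → +80.9°.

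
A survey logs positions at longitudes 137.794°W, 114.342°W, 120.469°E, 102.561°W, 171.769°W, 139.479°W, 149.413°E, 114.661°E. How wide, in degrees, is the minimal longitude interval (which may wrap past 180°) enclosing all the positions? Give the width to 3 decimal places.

142.778°

Sort the longitudes: -171.769°, -139.479°, -137.794°, -114.342°, -102.561°, +114.661°, +120.469°, +149.413°.
Eastward gaps between consecutive values (wrapping around): 32.290°, 1.685°, 23.452°, 11.781°, 217.222°, 5.808°, 28.944°, 38.818°.
Largest gap = 217.222° ⇒ minimal covering band is its complement: 360° − 217.222° = 142.778°.
Band runs from +114.661° eastward to -102.561°, crossing the antimeridian.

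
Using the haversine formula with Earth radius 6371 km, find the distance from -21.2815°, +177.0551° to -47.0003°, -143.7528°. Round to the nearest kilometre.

Δλ = -143.7528 − 177.0551 = -320.8079°; wrapped into (−180°, 180°]: 39.1921°.
Δφ = -47.0003 − -21.2815 = -25.7188°.
a = sin²(Δφ/2) + cos φ₁ · cos φ₂ · sin²(Δλ/2) = 0.121015.
c = 2·atan2(√a, √(1−a)) = 0.71060 rad → d = 6371·c ≈ 4527.24 km.

4527 km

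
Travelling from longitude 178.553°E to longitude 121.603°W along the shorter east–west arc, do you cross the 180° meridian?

Yes

Naïve |-121.603 − 178.553| = 300.156° > 180°, so the shorter arc goes the other way round — across 180°.
Signed shortest Δλ = ((-121.603 − 178.553 + 180) mod 360) − 180 = 59.844°.
Going east by 59.844° from +178.553° passes through 180° before reaching -121.603°.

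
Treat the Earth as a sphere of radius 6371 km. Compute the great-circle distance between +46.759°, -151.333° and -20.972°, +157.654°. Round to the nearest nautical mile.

4914 nmi

Δλ = 157.654 − -151.333 = 308.987°; wrapped into (−180°, 180°]: -51.013°.
Δφ = -20.972 − 46.759 = -67.731°.
a = sin²(Δφ/2) + cos φ₁ · cos φ₂ · sin²(Δλ/2) = 0.429138.
c = 2·atan2(√a, √(1−a)) = 1.42859 rad → d = 6371·c ≈ 9101.57 km ≈ 4914.45 nmi.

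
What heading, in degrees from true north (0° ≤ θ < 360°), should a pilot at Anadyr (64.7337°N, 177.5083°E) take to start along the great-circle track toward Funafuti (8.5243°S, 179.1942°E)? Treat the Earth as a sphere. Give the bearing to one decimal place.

Δλ = 179.1942 − 177.5083 = 1.6859°.
θ = atan2( sin Δλ · cos φ₂ , cos φ₁ · sin φ₂ − sin φ₁ · cos φ₂ · cos Δλ )
  = atan2(0.02910, -0.95722) = 178.259° → normalised to [0°, 360°): 178.259°.

178.3°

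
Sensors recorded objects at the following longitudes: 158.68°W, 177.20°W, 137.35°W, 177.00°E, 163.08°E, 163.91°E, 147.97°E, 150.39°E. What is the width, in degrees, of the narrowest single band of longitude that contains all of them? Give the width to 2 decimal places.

Sort the longitudes: -177.20°, -158.68°, -137.35°, +147.97°, +150.39°, +163.08°, +163.91°, +177.00°.
Eastward gaps between consecutive values (wrapping around): 18.52°, 21.33°, 285.32°, 2.42°, 12.69°, 0.83°, 13.09°, 5.80°.
Largest gap = 285.32° ⇒ minimal covering band is its complement: 360° − 285.32° = 74.68°.
Band runs from +147.97° eastward to -137.35°, crossing the antimeridian.

74.68°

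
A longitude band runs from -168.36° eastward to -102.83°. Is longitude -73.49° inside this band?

Band width going east from -168.36° to -102.83°: ((-102.83 − -168.36) mod 360) = 65.53°.
Offset of -73.49° east of the west edge: ((-73.49 − -168.36) mod 360) = 94.87°.
94.87° > 65.53° ⇒ outside.

No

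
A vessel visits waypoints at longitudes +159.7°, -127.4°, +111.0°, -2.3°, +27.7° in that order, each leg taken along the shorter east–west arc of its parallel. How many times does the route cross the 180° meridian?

Leg 1: +159.7° → -127.4°, shortest Δλ = 72.9° (east) — crosses 180°.
Leg 2: -127.4° → +111.0°, shortest Δλ = -121.6° (west) — crosses 180°.
Leg 3: +111.0° → -2.3°, shortest Δλ = -113.3° (west) — does not cross 180°.
Leg 4: -2.3° → +27.7°, shortest Δλ = 30.0° (east) — does not cross 180°.
Total crossings: 2.

2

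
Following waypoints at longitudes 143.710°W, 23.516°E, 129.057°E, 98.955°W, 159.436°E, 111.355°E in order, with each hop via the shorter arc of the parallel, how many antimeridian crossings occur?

2

Leg 1: -143.710° → +23.516°, shortest Δλ = 167.226° (east) — does not cross 180°.
Leg 2: +23.516° → +129.057°, shortest Δλ = 105.541° (east) — does not cross 180°.
Leg 3: +129.057° → -98.955°, shortest Δλ = 131.988° (east) — crosses 180°.
Leg 4: -98.955° → +159.436°, shortest Δλ = -101.609° (west) — crosses 180°.
Leg 5: +159.436° → +111.355°, shortest Δλ = -48.081° (west) — does not cross 180°.
Total crossings: 2.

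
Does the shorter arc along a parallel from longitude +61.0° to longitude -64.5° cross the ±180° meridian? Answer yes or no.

No

Signed shortest Δλ = ((-64.5 − 61.0 + 180) mod 360) − 180 = -125.5°.
Going west by 125.5° from +61.0° reaches -64.5° without touching 180°.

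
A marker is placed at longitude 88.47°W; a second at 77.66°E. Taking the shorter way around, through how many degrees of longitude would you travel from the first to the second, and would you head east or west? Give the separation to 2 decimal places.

166.13° east

Raw difference: 77.66 − -88.47 = 166.13°.
Normalise into (−180°, 180°]: 166.13° stays 166.13°.
Positive ⇒ the second point lies to the east; separation 166.13°.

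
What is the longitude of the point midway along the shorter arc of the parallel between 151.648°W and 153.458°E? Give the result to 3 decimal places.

Signed shortest Δλ from -151.648° to +153.458° is -54.894°.
Midpoint longitude = -151.648° + (-54.894°)/2 = -151.648° − 27.447° = -179.095°.
(The naïve average (-151.648 + +153.458)/2 = 0.905° is on the wrong side of the globe.)

179.095°W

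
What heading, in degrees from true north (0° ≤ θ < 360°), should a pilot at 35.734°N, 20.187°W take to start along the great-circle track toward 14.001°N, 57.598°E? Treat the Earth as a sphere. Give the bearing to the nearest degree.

85°

Δλ = 57.598 − -20.187 = 77.785°.
θ = atan2( sin Δλ · cos φ₂ , cos φ₁ · sin φ₂ − sin φ₁ · cos φ₂ · cos Δλ )
  = atan2(0.94832, 0.07649) = 85.388° → normalised to [0°, 360°): 85.388°.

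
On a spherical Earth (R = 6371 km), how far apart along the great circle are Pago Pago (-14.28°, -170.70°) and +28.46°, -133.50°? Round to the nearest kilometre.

6212 km

Δλ = -133.50 − -170.70 = 37.20°.
Δφ = 28.46 − -14.28 = 42.74°.
a = sin²(Δφ/2) + cos φ₁ · cos φ₂ · sin²(Δλ/2) = 0.219456.
c = 2·atan2(√a, √(1−a)) = 0.97510 rad → d = 6371·c ≈ 6212.35 km.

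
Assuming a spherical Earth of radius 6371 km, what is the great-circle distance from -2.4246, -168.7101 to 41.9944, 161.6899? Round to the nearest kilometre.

5769 km

Δλ = 161.6899 − -168.7101 = 330.4000°; wrapped into (−180°, 180°]: -29.6000°.
Δφ = 41.9944 − -2.4246 = 44.4190°.
a = sin²(Δφ/2) + cos φ₁ · cos φ₂ · sin²(Δλ/2) = 0.191333.
c = 2·atan2(√a, √(1−a)) = 0.90545 rad → d = 6371·c ≈ 5768.60 km.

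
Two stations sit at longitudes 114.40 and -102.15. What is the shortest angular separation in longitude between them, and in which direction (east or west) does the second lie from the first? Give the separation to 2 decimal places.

143.45° east

Raw difference: -102.15 − 114.40 = -216.55°.
Normalise into (−180°, 180°]: -216.55° + 360° = 143.45°.
Positive ⇒ the second point lies to the east; separation 143.45°.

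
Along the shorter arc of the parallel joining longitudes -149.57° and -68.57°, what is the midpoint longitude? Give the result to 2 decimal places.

-109.07°

Signed shortest Δλ from -149.57° to -68.57° is +81.00°.
Midpoint longitude = -149.57° + (+81.00°)/2 = -149.57° + 40.50° = -109.07°.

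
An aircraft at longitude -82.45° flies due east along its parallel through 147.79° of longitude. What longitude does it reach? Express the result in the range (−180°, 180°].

Start at -82.45°; shift +147.79° → +65.34°.
+65.34° already lies in (−180°, 180°].

+65.34°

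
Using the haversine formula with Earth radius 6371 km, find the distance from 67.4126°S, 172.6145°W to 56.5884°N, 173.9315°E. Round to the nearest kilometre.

Δλ = 173.9315 − -172.6145 = 346.5460°; wrapped into (−180°, 180°]: -13.4540°.
Δφ = 56.5884 − -67.4126 = 124.0010°.
a = sin²(Δφ/2) + cos φ₁ · cos φ₂ · sin²(Δλ/2) = 0.782506.
c = 2·atan2(√a, √(1−a)) = 2.17124 rad → d = 6371·c ≈ 13832.99 km.

13833 km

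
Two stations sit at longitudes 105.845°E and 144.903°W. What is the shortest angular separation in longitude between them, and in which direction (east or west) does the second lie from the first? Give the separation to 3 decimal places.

109.252° east

Raw difference: -144.903 − 105.845 = -250.748°.
Normalise into (−180°, 180°]: -250.748° + 360° = 109.252°.
Positive ⇒ the second point lies to the east; separation 109.252°.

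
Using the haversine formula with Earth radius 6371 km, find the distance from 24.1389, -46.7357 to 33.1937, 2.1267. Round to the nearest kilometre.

Δλ = 2.1267 − -46.7357 = 48.8624°.
Δφ = 33.1937 − 24.1389 = 9.0548°.
a = sin²(Δφ/2) + cos φ₁ · cos φ₂ · sin²(Δλ/2) = 0.136865.
c = 2·atan2(√a, √(1−a)) = 0.75792 rad → d = 6371·c ≈ 4828.68 km.

4829 km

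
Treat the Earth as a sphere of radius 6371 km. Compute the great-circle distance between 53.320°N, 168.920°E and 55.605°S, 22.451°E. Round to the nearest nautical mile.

Δλ = 22.451 − 168.920 = -146.469°.
Δφ = -55.605 − 53.320 = -108.925°.
a = sin²(Δφ/2) + cos φ₁ · cos φ₂ · sin²(Δλ/2) = 0.971525.
c = 2·atan2(√a, √(1−a)) = 2.80248 rad → d = 6371·c ≈ 17854.61 km ≈ 9640.72 nmi.

9641 nmi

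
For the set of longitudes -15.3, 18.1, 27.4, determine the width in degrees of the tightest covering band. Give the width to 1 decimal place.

42.7°

Sort the longitudes: -15.3°, +18.1°, +27.4°.
Eastward gaps between consecutive values (wrapping around): 33.4°, 9.3°, 317.3°.
Largest gap = 317.3° ⇒ minimal covering band is its complement: 360° − 317.3° = 42.7°.
Band runs from -15.3° eastward to +27.4°.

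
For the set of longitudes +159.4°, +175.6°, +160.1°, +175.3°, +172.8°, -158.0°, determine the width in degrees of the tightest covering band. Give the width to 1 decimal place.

Sort the longitudes: -158.0°, +159.4°, +160.1°, +172.8°, +175.3°, +175.6°.
Eastward gaps between consecutive values (wrapping around): 317.4°, 0.7°, 12.7°, 2.5°, 0.3°, 26.4°.
Largest gap = 317.4° ⇒ minimal covering band is its complement: 360° − 317.4° = 42.6°.
Band runs from +159.4° eastward to -158.0°, crossing the antimeridian.

42.6°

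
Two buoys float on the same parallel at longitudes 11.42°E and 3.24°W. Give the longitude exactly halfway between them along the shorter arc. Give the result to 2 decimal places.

Signed shortest Δλ from +11.42° to -3.24° is -14.66°.
Midpoint longitude = +11.42° + (-14.66°)/2 = +11.42° − 7.33° = +4.09°.

4.09°E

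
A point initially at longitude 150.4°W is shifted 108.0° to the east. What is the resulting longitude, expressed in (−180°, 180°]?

42.4°W

Start at -150.4°; shift +108.0° → -42.4°.
-42.4° already lies in (−180°, 180°].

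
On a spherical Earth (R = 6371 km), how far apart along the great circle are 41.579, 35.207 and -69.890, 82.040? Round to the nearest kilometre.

Δλ = 82.040 − 35.207 = 46.833°.
Δφ = -69.890 − 41.579 = -111.469°.
a = sin²(Δφ/2) + cos φ₁ · cos φ₂ · sin²(Δλ/2) = 0.723619.
c = 2·atan2(√a, √(1−a)) = 2.03447 rad → d = 6371·c ≈ 12961.62 km.

12962 km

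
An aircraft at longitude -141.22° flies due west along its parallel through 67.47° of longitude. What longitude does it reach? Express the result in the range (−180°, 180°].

+151.31°

Start at -141.22°; shift −67.47° → -208.69°.
-208.69° lies outside (−180°, 180°]; add 360° → +151.31°.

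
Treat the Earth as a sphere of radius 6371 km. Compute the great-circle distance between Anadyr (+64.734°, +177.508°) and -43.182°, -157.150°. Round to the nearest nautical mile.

Δλ = -157.150 − 177.508 = -334.658°; wrapped into (−180°, 180°]: 25.342°.
Δφ = -43.182 − 64.734 = -107.916°.
a = sin²(Δφ/2) + cos φ₁ · cos φ₂ · sin²(Δλ/2) = 0.668786.
c = 2·atan2(√a, √(1−a)) = 1.91513 rad → d = 6371·c ≈ 12201.31 km ≈ 6588.18 nmi.

6588 nmi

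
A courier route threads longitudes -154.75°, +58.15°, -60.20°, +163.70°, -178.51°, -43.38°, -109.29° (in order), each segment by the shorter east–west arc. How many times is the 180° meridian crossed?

3

Leg 1: -154.75° → +58.15°, shortest Δλ = -147.1° (west) — crosses 180°.
Leg 2: +58.15° → -60.20°, shortest Δλ = -118.35° (west) — does not cross 180°.
Leg 3: -60.20° → +163.70°, shortest Δλ = -136.1° (west) — crosses 180°.
Leg 4: +163.70° → -178.51°, shortest Δλ = 17.79° (east) — crosses 180°.
Leg 5: -178.51° → -43.38°, shortest Δλ = 135.13° (east) — does not cross 180°.
Leg 6: -43.38° → -109.29°, shortest Δλ = -65.91° (west) — does not cross 180°.
Total crossings: 3.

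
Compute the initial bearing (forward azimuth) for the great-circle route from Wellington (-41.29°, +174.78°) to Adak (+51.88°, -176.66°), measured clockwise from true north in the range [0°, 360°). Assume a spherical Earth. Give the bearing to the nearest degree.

Δλ = -176.66 − 174.78 = -351.44°; wrapped into (−180°, 180°]: 8.56°.
θ = atan2( sin Δλ · cos φ₂ , cos φ₁ · sin φ₂ − sin φ₁ · cos φ₂ · cos Δλ )
  = atan2(0.09188, 0.99393) = 5.282° → normalised to [0°, 360°): 5.282°.

5°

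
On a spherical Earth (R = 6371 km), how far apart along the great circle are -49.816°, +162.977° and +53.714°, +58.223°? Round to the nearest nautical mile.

Δλ = 58.223 − 162.977 = -104.754°.
Δφ = 53.714 − -49.816 = 103.530°.
a = sin²(Δφ/2) + cos φ₁ · cos φ₂ · sin²(Δλ/2) = 0.856535.
c = 2·atan2(√a, √(1−a)) = 2.36466 rad → d = 6371·c ≈ 15065.27 km ≈ 8134.60 nmi.

8135 nmi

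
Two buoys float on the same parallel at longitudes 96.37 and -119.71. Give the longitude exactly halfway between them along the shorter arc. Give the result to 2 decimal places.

+168.33°

Signed shortest Δλ from +96.37° to -119.71° is +143.92°.
Midpoint longitude = +96.37° + (+143.92°)/2 = +96.37° + 71.96° = +168.33°.
(The naïve average (+96.37 + -119.71)/2 = -11.67° is on the wrong side of the globe.)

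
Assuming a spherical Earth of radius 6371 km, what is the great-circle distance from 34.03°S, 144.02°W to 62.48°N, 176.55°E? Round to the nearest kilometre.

Δλ = 176.55 − -144.02 = 320.57°; wrapped into (−180°, 180°]: -39.43°.
Δφ = 62.48 − -34.03 = 96.51°.
a = sin²(Δφ/2) + cos φ₁ · cos φ₂ · sin²(Δλ/2) = 0.600265.
c = 2·atan2(√a, √(1−a)) = 1.77270 rad → d = 6371·c ≈ 11293.85 km.

11294 km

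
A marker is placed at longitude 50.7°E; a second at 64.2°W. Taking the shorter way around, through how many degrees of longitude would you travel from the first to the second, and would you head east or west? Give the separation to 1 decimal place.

Raw difference: -64.2 − 50.7 = -114.9°.
Normalise into (−180°, 180°]: -114.9° stays -114.9°.
Negative ⇒ the second point lies to the west; separation 114.9°.

114.9° west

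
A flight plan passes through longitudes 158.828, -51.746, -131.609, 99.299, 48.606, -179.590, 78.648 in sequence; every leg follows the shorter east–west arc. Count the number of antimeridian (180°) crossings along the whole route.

Leg 1: +158.828° → -51.746°, shortest Δλ = 149.426° (east) — crosses 180°.
Leg 2: -51.746° → -131.609°, shortest Δλ = -79.863° (west) — does not cross 180°.
Leg 3: -131.609° → +99.299°, shortest Δλ = -129.092° (west) — crosses 180°.
Leg 4: +99.299° → +48.606°, shortest Δλ = -50.693° (west) — does not cross 180°.
Leg 5: +48.606° → -179.590°, shortest Δλ = 131.804° (east) — crosses 180°.
Leg 6: -179.590° → +78.648°, shortest Δλ = -101.762° (west) — crosses 180°.
Total crossings: 4.

4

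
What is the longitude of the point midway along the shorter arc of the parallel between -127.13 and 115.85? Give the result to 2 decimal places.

+174.36°

Signed shortest Δλ from -127.13° to +115.85° is -117.02°.
Midpoint longitude = -127.13° + (-117.02°)/2 = -127.13° − 58.51° = -185.64°.
Normalise into (−180°, 180°]: +174.36°.
(The naïve average (-127.13 + +115.85)/2 = -5.64° is on the wrong side of the globe.)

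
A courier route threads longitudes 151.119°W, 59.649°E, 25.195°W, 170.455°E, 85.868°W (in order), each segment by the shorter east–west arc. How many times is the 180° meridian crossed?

Leg 1: -151.119° → +59.649°, shortest Δλ = -149.232° (west) — crosses 180°.
Leg 2: +59.649° → -25.195°, shortest Δλ = -84.844° (west) — does not cross 180°.
Leg 3: -25.195° → +170.455°, shortest Δλ = -164.35° (west) — crosses 180°.
Leg 4: +170.455° → -85.868°, shortest Δλ = 103.677° (east) — crosses 180°.
Total crossings: 3.

3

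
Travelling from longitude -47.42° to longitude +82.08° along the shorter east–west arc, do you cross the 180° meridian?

Signed shortest Δλ = ((82.08 − -47.42 + 180) mod 360) − 180 = 129.5°.
Going east by 129.5° from -47.42° reaches +82.08° without touching 180°.

No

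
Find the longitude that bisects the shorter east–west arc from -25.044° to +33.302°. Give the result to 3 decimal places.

+4.129°

Signed shortest Δλ from -25.044° to +33.302° is +58.346°.
Midpoint longitude = -25.044° + (+58.346°)/2 = -25.044° + 29.173° = +4.129°.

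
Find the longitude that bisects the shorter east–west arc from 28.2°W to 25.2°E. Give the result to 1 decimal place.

Signed shortest Δλ from -28.2° to +25.2° is +53.4°.
Midpoint longitude = -28.2° + (+53.4°)/2 = -28.2° + 26.7° = -1.5°.

1.5°W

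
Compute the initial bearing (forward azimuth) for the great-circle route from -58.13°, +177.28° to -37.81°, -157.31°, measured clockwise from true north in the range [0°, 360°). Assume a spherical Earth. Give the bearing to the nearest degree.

Δλ = -157.31 − 177.28 = -334.59°; wrapped into (−180°, 180°]: 25.41°.
θ = atan2( sin Δλ · cos φ₂ , cos φ₁ · sin φ₂ − sin φ₁ · cos φ₂ · cos Δλ )
  = atan2(0.33900, 0.28236) = 50.209° → normalised to [0°, 360°): 50.209°.

50°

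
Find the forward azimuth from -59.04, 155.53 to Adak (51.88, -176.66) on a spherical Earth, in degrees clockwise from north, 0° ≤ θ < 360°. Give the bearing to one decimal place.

Δλ = -176.66 − 155.53 = -332.19°; wrapped into (−180°, 180°]: 27.81°.
θ = atan2( sin Δλ · cos φ₂ , cos φ₁ · sin φ₂ − sin φ₁ · cos φ₂ · cos Δλ )
  = atan2(0.28800, 0.87294) = 18.259° → normalised to [0°, 360°): 18.259°.

18.3°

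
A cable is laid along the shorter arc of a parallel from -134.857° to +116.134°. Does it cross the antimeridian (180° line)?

Yes

Naïve |116.134 − -134.857| = 250.991° > 180°, so the shorter arc goes the other way round — across 180°.
Signed shortest Δλ = ((116.134 − -134.857 + 180) mod 360) − 180 = -109.009°.
Going west by 109.009° from -134.857° passes through 180° before reaching +116.134°.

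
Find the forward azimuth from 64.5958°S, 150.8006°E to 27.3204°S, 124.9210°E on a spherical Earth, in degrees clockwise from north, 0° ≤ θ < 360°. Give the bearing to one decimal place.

Δλ = 124.9210 − 150.8006 = -25.8796°.
θ = atan2( sin Δλ · cos φ₂ , cos φ₁ · sin φ₂ − sin φ₁ · cos φ₂ · cos Δλ )
  = atan2(-0.38779, 0.52516) = -36.443° → normalised to [0°, 360°): 323.557°.

323.6°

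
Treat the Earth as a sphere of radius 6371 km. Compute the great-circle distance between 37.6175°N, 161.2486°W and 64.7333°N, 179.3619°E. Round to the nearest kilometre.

Δλ = 179.3619 − -161.2486 = 340.6105°; wrapped into (−180°, 180°]: -19.3895°.
Δφ = 64.7333 − 37.6175 = 27.1158°.
a = sin²(Δφ/2) + cos φ₁ · cos φ₂ · sin²(Δλ/2) = 0.064544.
c = 2·atan2(√a, √(1−a)) = 0.51374 rad → d = 6371·c ≈ 3273.05 km.

3273 km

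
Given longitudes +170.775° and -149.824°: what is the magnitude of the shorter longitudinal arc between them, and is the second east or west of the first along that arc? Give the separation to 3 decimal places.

Raw difference: -149.824 − 170.775 = -320.599°.
Normalise into (−180°, 180°]: -320.599° + 360° = 39.401°.
Positive ⇒ the second point lies to the east; separation 39.401°.

39.401° east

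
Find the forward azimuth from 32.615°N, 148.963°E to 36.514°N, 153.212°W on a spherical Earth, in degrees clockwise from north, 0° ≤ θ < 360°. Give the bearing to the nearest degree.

68°

Δλ = -153.212 − 148.963 = -302.175°; wrapped into (−180°, 180°]: 57.825°.
θ = atan2( sin Δλ · cos φ₂ , cos φ₁ · sin φ₂ − sin φ₁ · cos φ₂ · cos Δλ )
  = atan2(0.68028, 0.27051) = 68.315° → normalised to [0°, 360°): 68.315°.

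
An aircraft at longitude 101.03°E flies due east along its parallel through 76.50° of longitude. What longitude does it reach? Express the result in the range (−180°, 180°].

Start at +101.03°; shift +76.50° → +177.53°.
+177.53° already lies in (−180°, 180°].

177.53°E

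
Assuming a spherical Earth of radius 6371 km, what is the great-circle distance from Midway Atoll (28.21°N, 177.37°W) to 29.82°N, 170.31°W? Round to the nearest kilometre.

Δλ = -170.31 − -177.37 = 7.06°.
Δφ = 29.82 − 28.21 = 1.61°.
a = sin²(Δφ/2) + cos φ₁ · cos φ₂ · sin²(Δλ/2) = 0.003096.
c = 2·atan2(√a, √(1−a)) = 0.11134 rad → d = 6371·c ≈ 709.33 km.

709 km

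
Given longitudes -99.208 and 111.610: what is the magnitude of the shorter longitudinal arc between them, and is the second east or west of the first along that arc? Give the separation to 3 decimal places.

149.182° west

Raw difference: 111.610 − -99.208 = 210.818°.
Normalise into (−180°, 180°]: 210.818° − 360° = -149.182°.
Negative ⇒ the second point lies to the west; separation 149.182°.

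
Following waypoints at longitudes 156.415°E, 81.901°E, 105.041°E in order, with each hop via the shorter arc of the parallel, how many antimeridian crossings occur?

Leg 1: +156.415° → +81.901°, shortest Δλ = -74.514° (west) — does not cross 180°.
Leg 2: +81.901° → +105.041°, shortest Δλ = 23.14° (east) — does not cross 180°.
Total crossings: 0.

0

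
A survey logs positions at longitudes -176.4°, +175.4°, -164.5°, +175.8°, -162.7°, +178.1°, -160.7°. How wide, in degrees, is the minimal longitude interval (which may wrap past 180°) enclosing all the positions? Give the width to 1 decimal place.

23.9°

Sort the longitudes: -176.4°, -164.5°, -162.7°, -160.7°, +175.4°, +175.8°, +178.1°.
Eastward gaps between consecutive values (wrapping around): 11.9°, 1.8°, 2.0°, 336.1°, 0.4°, 2.3°, 5.5°.
Largest gap = 336.1° ⇒ minimal covering band is its complement: 360° − 336.1° = 23.9°.
Band runs from +175.4° eastward to -160.7°, crossing the antimeridian.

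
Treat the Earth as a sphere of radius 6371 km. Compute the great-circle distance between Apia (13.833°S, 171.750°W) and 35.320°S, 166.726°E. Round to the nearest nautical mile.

1737 nmi

Δλ = 166.726 − -171.750 = 338.476°; wrapped into (−180°, 180°]: -21.524°.
Δφ = -35.320 − -13.833 = -21.487°.
a = sin²(Δφ/2) + cos φ₁ · cos φ₂ · sin²(Δλ/2) = 0.062375.
c = 2·atan2(√a, √(1−a)) = 0.50484 rad → d = 6371·c ≈ 3216.35 km ≈ 1736.69 nmi.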